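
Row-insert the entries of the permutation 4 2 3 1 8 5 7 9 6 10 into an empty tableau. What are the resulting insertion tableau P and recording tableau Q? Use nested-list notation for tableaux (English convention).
Insert each entry of the permutation into P by Schensted row insertion, recording in Q the position of each new cell.

Insert 4: appended to row 1. P = [[4]].
Insert 2: 2 bumps 4 from row 1; 4 starts row 2. P = [[2], [4]].
Insert 3: appended to row 1. P = [[2, 3], [4]].
Insert 1: 1 bumps 2 from row 1; 2 bumps 4 from row 2; 4 starts row 3. P = [[1, 3], [2], [4]].
Insert 8: appended to row 1. P = [[1, 3, 8], [2], [4]].
Insert 5: 5 bumps 8 from row 1; 8 appends to row 2. P = [[1, 3, 5], [2, 8], [4]].
Insert 7: appended to row 1. P = [[1, 3, 5, 7], [2, 8], [4]].
Insert 9: appended to row 1. P = [[1, 3, 5, 7, 9], [2, 8], [4]].
Insert 6: 6 bumps 7 from row 1; 7 bumps 8 from row 2; 8 appends to row 3. P = [[1, 3, 5, 6, 9], [2, 7], [4, 8]].
Insert 10: appended to row 1. P = [[1, 3, 5, 6, 9, 10], [2, 7], [4, 8]].

So P = [[1, 3, 5, 6, 9, 10], [2, 7], [4, 8]], Q = [[1, 3, 5, 7, 8, 10], [2, 6], [4, 9]].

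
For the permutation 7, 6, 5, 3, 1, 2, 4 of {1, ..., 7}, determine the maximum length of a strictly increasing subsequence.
3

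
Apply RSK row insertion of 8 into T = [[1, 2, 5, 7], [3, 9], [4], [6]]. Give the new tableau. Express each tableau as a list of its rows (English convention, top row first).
[[1, 2, 5, 7, 8], [3, 9], [4], [6]]

8 is larger than every entry of row 1, so it is appended to row 1. The new tableau is [[1, 2, 5, 7, 8], [3, 9], [4], [6]].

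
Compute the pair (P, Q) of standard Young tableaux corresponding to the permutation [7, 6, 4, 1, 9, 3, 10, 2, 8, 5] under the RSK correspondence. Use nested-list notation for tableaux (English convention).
Insert each entry of the permutation into P by Schensted row insertion, recording in Q the position of each new cell.

Insert 7: appended to row 1. P = [[7]], Q = [[1]].
Insert 6: 6 bumps 7 from row 1; 7 starts row 2. P = [[6], [7]], Q = [[1], [2]].
Insert 4: 4 bumps 6 from row 1; 6 bumps 7 from row 2; 7 starts row 3. P = [[4], [6], [7]], Q = [[1], [2], [3]].
Insert 1: 1 bumps 4 from row 1; 4 bumps 6 from row 2; 6 bumps 7 from row 3; 7 starts row 4. P = [[1], [4], [6], [7]], Q = [[1], [2], [3], [4]].
Insert 9: appended to row 1. P = [[1, 9], [4], [6], [7]], Q = [[1, 5], [2], [3], [4]].
Insert 3: 3 bumps 9 from row 1; 9 appends to row 2. P = [[1, 3], [4, 9], [6], [7]], Q = [[1, 5], [2, 6], [3], [4]].
Insert 10: appended to row 1. P = [[1, 3, 10], [4, 9], [6], [7]], Q = [[1, 5, 7], [2, 6], [3], [4]].
Insert 2: 2 bumps 3 from row 1; 3 bumps 4 from row 2; 4 bumps 6 from row 3; 6 bumps 7 from row 4; 7 starts row 5. P = [[1, 2, 10], [3, 9], [4], [6], [7]], Q = [[1, 5, 7], [2, 6], [3], [4], [8]].
Insert 8: 8 bumps 10 from row 1; 10 appends to row 2. P = [[1, 2, 8], [3, 9, 10], [4], [6], [7]], Q = [[1, 5, 7], [2, 6, 9], [3], [4], [8]].
Insert 5: 5 bumps 8 from row 1; 8 bumps 9 from row 2; 9 appends to row 3. P = [[1, 2, 5], [3, 8, 10], [4, 9], [6], [7]], Q = [[1, 5, 7], [2, 6, 9], [3, 10], [4], [8]].

So P = [[1, 2, 5], [3, 8, 10], [4, 9], [6], [7]], Q = [[1, 5, 7], [2, 6, 9], [3, 10], [4], [8]].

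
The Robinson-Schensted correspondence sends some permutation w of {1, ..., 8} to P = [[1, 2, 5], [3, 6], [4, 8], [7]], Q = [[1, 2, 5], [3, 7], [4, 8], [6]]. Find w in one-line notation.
Reverse the RSK construction: for i from n down to 1, find the cell of Q containing i, remove the entry at that cell from P, and reverse-bump it up through P; the value ejected from row 1 is w(i).

Step i=8: Q has 8 at row 3, column 2; remove 8 from row 3 of P and reverse-bump: 8 enters row 2 and ejects 6; 6 enters row 1 and ejects 5. So w(8) = 5. P is now [[1, 2, 6], [3, 8], [4], [7]].
Step i=7: Q has 7 at row 2, column 2; remove 8 from row 2 of P and reverse-bump: 8 enters row 1 and ejects 6. So w(7) = 6. P is now [[1, 2, 8], [3], [4], [7]].
Step i=6: Q has 6 at row 4, column 1; remove 7 from row 4 of P and reverse-bump: 7 enters row 3 and ejects 4; 4 enters row 2 and ejects 3; 3 enters row 1 and ejects 2. So w(6) = 2. P is now [[1, 3, 8], [4], [7]].
Step i=5: Q has 5 at row 1, column 3; remove that cell from P, ejecting 8. So w(5) = 8. P is now [[1, 3], [4], [7]].
Step i=4: Q has 4 at row 3, column 1; remove 7 from row 3 of P and reverse-bump: 7 enters row 2 and ejects 4; 4 enters row 1 and ejects 3. So w(4) = 3. P is now [[1, 4], [7]].
Step i=3: Q has 3 at row 2, column 1; remove 7 from row 2 of P and reverse-bump: 7 enters row 1 and ejects 4. So w(3) = 4. P is now [[1, 7]].
Step i=2: Q has 2 at row 1, column 2; remove that cell from P, ejecting 7. So w(2) = 7. P is now [[1]].
Step i=1: Q has 1 at row 1, column 1; remove that cell from P, ejecting 1. So w(1) = 1. P is now [].

So w = 1 7 4 3 8 2 6 5.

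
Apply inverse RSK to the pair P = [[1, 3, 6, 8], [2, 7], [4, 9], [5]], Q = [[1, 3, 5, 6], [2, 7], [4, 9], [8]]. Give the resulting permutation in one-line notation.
Reverse the RSK construction: for i from n down to 1, find the cell of Q containing i, remove the entry at that cell from P, and reverse-bump it up through P; the value ejected from row 1 is w(i).

Step i=9: Q has 9 at row 3, column 2; remove 9 from row 3 of P and reverse-bump: 9 enters row 2 and ejects 7; 7 enters row 1 and ejects 6. So w(9) = 6. P is now [[1, 3, 7, 8], [2, 9], [4], [5]].
Step i=8: Q has 8 at row 4, column 1; remove 5 from row 4 of P and reverse-bump: 5 enters row 3 and ejects 4; 4 enters row 2 and ejects 2; 2 enters row 1 and ejects 1. So w(8) = 1. P is now [[2, 3, 7, 8], [4, 9], [5]].
Step i=7: Q has 7 at row 2, column 2; remove 9 from row 2 of P and reverse-bump: 9 enters row 1 and ejects 8. So w(7) = 8. P is now [[2, 3, 7, 9], [4], [5]].
Step i=6: Q has 6 at row 1, column 4; remove that cell from P, ejecting 9. So w(6) = 9. P is now [[2, 3, 7], [4], [5]].
Step i=5: Q has 5 at row 1, column 3; remove that cell from P, ejecting 7. So w(5) = 7. P is now [[2, 3], [4], [5]].
Step i=4: Q has 4 at row 3, column 1; remove 5 from row 3 of P and reverse-bump: 5 enters row 2 and ejects 4; 4 enters row 1 and ejects 3. So w(4) = 3. P is now [[2, 4], [5]].
Step i=3: Q has 3 at row 1, column 2; remove that cell from P, ejecting 4. So w(3) = 4. P is now [[2], [5]].
Step i=2: Q has 2 at row 2, column 1; remove 5 from row 2 of P and reverse-bump: 5 enters row 1 and ejects 2. So w(2) = 2. P is now [[5]].
Step i=1: Q has 1 at row 1, column 1; remove that cell from P, ejecting 5. So w(1) = 5. P is now [].

So w = 5 2 4 3 7 9 8 1 6.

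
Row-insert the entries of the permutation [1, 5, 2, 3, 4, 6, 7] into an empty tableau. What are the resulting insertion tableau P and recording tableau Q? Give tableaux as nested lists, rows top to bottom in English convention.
P = [[1, 2, 3, 4, 6, 7], [5]], Q = [[1, 2, 4, 5, 6, 7], [3]]

Insert each entry of the permutation into P by Schensted row insertion, recording in Q the position of each new cell.

After inserting 1: P = [[1]].
After inserting 5: P = [[1, 5]].
After inserting 2: P = [[1, 2], [5]].
After inserting 3: P = [[1, 2, 3], [5]].
After inserting 4: P = [[1, 2, 3, 4], [5]].
After inserting 6: P = [[1, 2, 3, 4, 6], [5]].
After inserting 7: P = [[1, 2, 3, 4, 6, 7], [5]].

So P = [[1, 2, 3, 4, 6, 7], [5]], Q = [[1, 2, 4, 5, 6, 7], [3]].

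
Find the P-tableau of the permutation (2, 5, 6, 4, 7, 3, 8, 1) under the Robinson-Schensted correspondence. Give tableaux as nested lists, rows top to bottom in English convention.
P = [[1, 3, 6, 7, 8], [2], [4], [5]]

Insert 2: appended to row 1. P = [[2]].
Insert 5: appended to row 1. P = [[2, 5]].
Insert 6: appended to row 1. P = [[2, 5, 6]].
Insert 4: 4 bumps 5 from row 1; 5 starts row 2. P = [[2, 4, 6], [5]].
Insert 7: appended to row 1. P = [[2, 4, 6, 7], [5]].
Insert 3: 3 bumps 4 from row 1; 4 bumps 5 from row 2; 5 starts row 3. P = [[2, 3, 6, 7], [4], [5]].
Insert 8: appended to row 1. P = [[2, 3, 6, 7, 8], [4], [5]].
Insert 1: 1 bumps 2 from row 1; 2 bumps 4 from row 2; 4 bumps 5 from row 3; 5 starts row 4. P = [[1, 3, 6, 7, 8], [2], [4], [5]].

So P = [[1, 3, 6, 7, 8], [2], [4], [5]].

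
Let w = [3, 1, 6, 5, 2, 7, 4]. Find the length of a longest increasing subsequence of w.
3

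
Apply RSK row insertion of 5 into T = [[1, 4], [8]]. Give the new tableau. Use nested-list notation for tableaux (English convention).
5 is larger than every entry of row 1, so it is appended to row 1. The new tableau is [[1, 4, 5], [8]].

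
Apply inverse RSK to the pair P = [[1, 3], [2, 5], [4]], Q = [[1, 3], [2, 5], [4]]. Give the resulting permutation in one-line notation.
Reverse RSK: for i = n, n-1, ..., 1, locate i in Q, remove the corresponding corner cell from P, and reverse-bump its entry up through P; the value ejected from row 1 is w(i).

So w = 4 2 5 1 3.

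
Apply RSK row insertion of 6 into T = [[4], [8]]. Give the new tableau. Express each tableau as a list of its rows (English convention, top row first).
6 is larger than every entry of row 1, so it is appended to row 1. The new tableau is [[4, 6], [8]].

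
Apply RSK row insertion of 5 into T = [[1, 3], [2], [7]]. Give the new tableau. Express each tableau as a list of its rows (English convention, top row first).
5 is larger than every entry of row 1, so it is appended to row 1. The new tableau is [[1, 3, 5], [2], [7]].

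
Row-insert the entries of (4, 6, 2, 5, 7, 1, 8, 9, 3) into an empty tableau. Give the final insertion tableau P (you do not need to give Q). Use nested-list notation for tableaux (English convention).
P = [[1, 3, 7, 8, 9], [2, 5], [4, 6]]

Insert 4: appended to row 1. P = [[4]].
Insert 6: appended to row 1. P = [[4, 6]].
Insert 2: 2 bumps 4 from row 1; 4 starts row 2. P = [[2, 6], [4]].
Insert 5: 5 bumps 6 from row 1; 6 appends to row 2. P = [[2, 5], [4, 6]].
Insert 7: appended to row 1. P = [[2, 5, 7], [4, 6]].
Insert 1: 1 bumps 2 from row 1; 2 bumps 4 from row 2; 4 starts row 3. P = [[1, 5, 7], [2, 6], [4]].
Insert 8: appended to row 1. P = [[1, 5, 7, 8], [2, 6], [4]].
Insert 9: appended to row 1. P = [[1, 5, 7, 8, 9], [2, 6], [4]].
Insert 3: 3 bumps 5 from row 1; 5 bumps 6 from row 2; 6 appends to row 3. P = [[1, 3, 7, 8, 9], [2, 5], [4, 6]].

So P = [[1, 3, 7, 8, 9], [2, 5], [4, 6]].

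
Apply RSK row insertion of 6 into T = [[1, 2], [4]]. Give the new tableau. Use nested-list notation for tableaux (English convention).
6 is larger than every entry of row 1, so it is appended to row 1. The new tableau is [[1, 2, 6], [4]].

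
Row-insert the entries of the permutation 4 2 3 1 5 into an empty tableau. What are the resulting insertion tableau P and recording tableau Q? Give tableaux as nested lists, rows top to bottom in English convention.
Insert each entry of the permutation into P by Schensted row insertion, recording in Q the position of each new cell.

Insert 4: appended to row 1. P = [[4]], Q = [[1]].
Insert 2: 2 bumps 4 from row 1; 4 starts row 2. P = [[2], [4]], Q = [[1], [2]].
Insert 3: appended to row 1. P = [[2, 3], [4]], Q = [[1, 3], [2]].
Insert 1: 1 bumps 2 from row 1; 2 bumps 4 from row 2; 4 starts row 3. P = [[1, 3], [2], [4]], Q = [[1, 3], [2], [4]].
Insert 5: appended to row 1. P = [[1, 3, 5], [2], [4]], Q = [[1, 3, 5], [2], [4]].

So P = [[1, 3, 5], [2], [4]], Q = [[1, 3, 5], [2], [4]].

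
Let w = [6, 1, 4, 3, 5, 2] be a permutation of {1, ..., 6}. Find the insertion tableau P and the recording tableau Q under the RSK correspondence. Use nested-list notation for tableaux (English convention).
Insert each entry of the permutation into P by Schensted row insertion, recording in Q the position of each new cell.

After inserting 6: P = [[6]].
After inserting 1: P = [[1], [6]].
After inserting 4: P = [[1, 4], [6]].
After inserting 3: P = [[1, 3], [4], [6]].
After inserting 5: P = [[1, 3, 5], [4], [6]].
After inserting 2: P = [[1, 2, 5], [3], [4], [6]].

So P = [[1, 2, 5], [3], [4], [6]], Q = [[1, 3, 5], [2], [4], [6]].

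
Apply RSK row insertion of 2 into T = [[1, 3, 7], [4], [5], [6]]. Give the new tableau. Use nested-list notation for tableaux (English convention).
In row 1, 2 replaces 3 (the leftmost entry greater than 2); 3 is bumped to row 2. In row 2, 3 replaces 4 (the leftmost entry greater than 3); 4 is bumped to row 3. In row 3, 4 replaces 5 (the leftmost entry greater than 4); 5 is bumped to row 4. In row 4, 5 replaces 6 (the leftmost entry greater than 5); 6 is bumped to row 5. 6 starts a new row 5. The new tableau is [[1, 2, 7], [3], [4], [5], [6]].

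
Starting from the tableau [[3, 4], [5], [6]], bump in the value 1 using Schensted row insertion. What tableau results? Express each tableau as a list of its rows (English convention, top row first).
In row 1, 1 replaces 3 (the leftmost entry greater than 1); 3 is bumped to row 2. In row 2, 3 replaces 5 (the leftmost entry greater than 3); 5 is bumped to row 3. In row 3, 5 replaces 6 (the leftmost entry greater than 5); 6 is bumped to row 4. 6 starts a new row 4. The new tableau is [[1, 4], [3], [5], [6]].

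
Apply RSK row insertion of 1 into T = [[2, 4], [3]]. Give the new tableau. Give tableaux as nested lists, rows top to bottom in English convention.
In row 1, 1 replaces 2 (the leftmost entry greater than 1); 2 is bumped to row 2. In row 2, 2 replaces 3 (the leftmost entry greater than 2); 3 is bumped to row 3. 3 starts a new row 3. The new tableau is [[1, 4], [2], [3]].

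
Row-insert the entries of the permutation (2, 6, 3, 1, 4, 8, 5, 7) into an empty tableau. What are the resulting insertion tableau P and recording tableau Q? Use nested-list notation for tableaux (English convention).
P = [[1, 3, 4, 5, 7], [2, 8], [6]], Q = [[1, 2, 5, 6, 8], [3, 7], [4]]

Insert each entry of the permutation into P by Schensted row insertion, recording in Q the position of each new cell.

After inserting 2: P = [[2]].
After inserting 6: P = [[2, 6]].
After inserting 3: P = [[2, 3], [6]].
After inserting 1: P = [[1, 3], [2], [6]].
After inserting 4: P = [[1, 3, 4], [2], [6]].
After inserting 8: P = [[1, 3, 4, 8], [2], [6]].
After inserting 5: P = [[1, 3, 4, 5], [2, 8], [6]].
After inserting 7: P = [[1, 3, 4, 5, 7], [2, 8], [6]].

So P = [[1, 3, 4, 5, 7], [2, 8], [6]], Q = [[1, 2, 5, 6, 8], [3, 7], [4]].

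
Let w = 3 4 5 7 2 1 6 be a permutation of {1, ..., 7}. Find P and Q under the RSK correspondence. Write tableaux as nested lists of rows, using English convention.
P = [[1, 4, 5, 6], [2, 7], [3]], Q = [[1, 2, 3, 4], [5, 7], [6]]

Insert each entry of the permutation into P by Schensted row insertion, recording in Q the position of each new cell.

After inserting 3: P = [[3]].
After inserting 4: P = [[3, 4]].
After inserting 5: P = [[3, 4, 5]].
After inserting 7: P = [[3, 4, 5, 7]].
After inserting 2: P = [[2, 4, 5, 7], [3]].
After inserting 1: P = [[1, 4, 5, 7], [2], [3]].
After inserting 6: P = [[1, 4, 5, 6], [2, 7], [3]].

So P = [[1, 4, 5, 6], [2, 7], [3]], Q = [[1, 2, 3, 4], [5, 7], [6]].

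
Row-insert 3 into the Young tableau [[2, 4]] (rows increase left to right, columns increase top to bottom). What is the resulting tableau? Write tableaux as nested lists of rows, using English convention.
[[2, 3], [4]]

In row 1, 3 replaces 4 (the leftmost entry greater than 3); 4 is bumped to row 2. 4 starts a new row 2. The new tableau is [[2, 3], [4]].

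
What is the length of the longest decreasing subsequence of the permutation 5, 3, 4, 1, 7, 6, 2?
3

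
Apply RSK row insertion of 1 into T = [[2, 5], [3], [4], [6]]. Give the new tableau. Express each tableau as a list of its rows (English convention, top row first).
[[1, 5], [2], [3], [4], [6]]

In row 1, 1 replaces 2 (the leftmost entry greater than 1); 2 is bumped to row 2. In row 2, 2 replaces 3 (the leftmost entry greater than 2); 3 is bumped to row 3. In row 3, 3 replaces 4 (the leftmost entry greater than 3); 4 is bumped to row 4. In row 4, 4 replaces 6 (the leftmost entry greater than 4); 6 is bumped to row 5. 6 starts a new row 5. The new tableau is [[1, 5], [2], [3], [4], [6]].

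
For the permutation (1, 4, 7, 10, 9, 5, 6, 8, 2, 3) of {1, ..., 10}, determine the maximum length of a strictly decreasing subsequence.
4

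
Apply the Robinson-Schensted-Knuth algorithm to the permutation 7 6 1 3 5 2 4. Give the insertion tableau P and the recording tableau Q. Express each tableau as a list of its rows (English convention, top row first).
Insert each entry of the permutation into P by Schensted row insertion, recording in Q the position of each new cell.

Insert 7: appended to row 1. P = [[7]], Q = [[1]].
Insert 6: 6 bumps 7 from row 1; 7 starts row 2. P = [[6], [7]], Q = [[1], [2]].
Insert 1: 1 bumps 6 from row 1; 6 bumps 7 from row 2; 7 starts row 3. P = [[1], [6], [7]], Q = [[1], [2], [3]].
Insert 3: appended to row 1. P = [[1, 3], [6], [7]], Q = [[1, 4], [2], [3]].
Insert 5: appended to row 1. P = [[1, 3, 5], [6], [7]], Q = [[1, 4, 5], [2], [3]].
Insert 2: 2 bumps 3 from row 1; 3 bumps 6 from row 2; 6 bumps 7 from row 3; 7 starts row 4. P = [[1, 2, 5], [3], [6], [7]], Q = [[1, 4, 5], [2], [3], [6]].
Insert 4: 4 bumps 5 from row 1; 5 appends to row 2. P = [[1, 2, 4], [3, 5], [6], [7]], Q = [[1, 4, 5], [2, 7], [3], [6]].

So P = [[1, 2, 4], [3, 5], [6], [7]], Q = [[1, 4, 5], [2, 7], [3], [6]].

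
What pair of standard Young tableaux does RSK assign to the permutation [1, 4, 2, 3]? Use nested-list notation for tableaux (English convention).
Insert each entry of the permutation into P by Schensted row insertion, recording in Q the position of each new cell.

Insert 1: appended to row 1. P = [[1]], Q = [[1]].
Insert 4: appended to row 1. P = [[1, 4]], Q = [[1, 2]].
Insert 2: 2 bumps 4 from row 1; 4 starts row 2. P = [[1, 2], [4]], Q = [[1, 2], [3]].
Insert 3: appended to row 1. P = [[1, 2, 3], [4]], Q = [[1, 2, 4], [3]].

So P = [[1, 2, 3], [4]], Q = [[1, 2, 4], [3]].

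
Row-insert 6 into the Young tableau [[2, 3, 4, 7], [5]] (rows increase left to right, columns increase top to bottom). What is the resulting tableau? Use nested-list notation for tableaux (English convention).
[[2, 3, 4, 6], [5, 7]]

In row 1, 6 replaces 7 (the leftmost entry greater than 6); 7 is bumped to row 2. 7 is appended to row 2. The new tableau is [[2, 3, 4, 6], [5, 7]].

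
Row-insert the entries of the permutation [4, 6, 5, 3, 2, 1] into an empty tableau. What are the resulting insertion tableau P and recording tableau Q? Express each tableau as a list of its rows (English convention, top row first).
P = [[1, 5], [2], [3], [4], [6]], Q = [[1, 2], [3], [4], [5], [6]]

Insert each entry of the permutation into P by Schensted row insertion, recording in Q the position of each new cell.

Insert 4: appended to row 1. P = [[4]].
Insert 6: appended to row 1. P = [[4, 6]].
Insert 5: 5 bumps 6 from row 1; 6 starts row 2. P = [[4, 5], [6]].
Insert 3: 3 bumps 4 from row 1; 4 bumps 6 from row 2; 6 starts row 3. P = [[3, 5], [4], [6]].
Insert 2: 2 bumps 3 from row 1; 3 bumps 4 from row 2; 4 bumps 6 from row 3; 6 starts row 4. P = [[2, 5], [3], [4], [6]].
Insert 1: 1 bumps 2 from row 1; 2 bumps 3 from row 2; 3 bumps 4 from row 3; 4 bumps 6 from row 4; 6 starts row 5. P = [[1, 5], [2], [3], [4], [6]].

So P = [[1, 5], [2], [3], [4], [6]], Q = [[1, 2], [3], [4], [5], [6]].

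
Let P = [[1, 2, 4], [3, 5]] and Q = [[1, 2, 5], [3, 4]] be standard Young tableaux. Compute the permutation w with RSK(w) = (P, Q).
Reverse RSK: for i = n, n-1, ..., 1, locate i in Q, remove the corresponding corner cell from P, and reverse-bump its entry up through P; the value ejected from row 1 is w(i).

So w = 3 5 1 2 4.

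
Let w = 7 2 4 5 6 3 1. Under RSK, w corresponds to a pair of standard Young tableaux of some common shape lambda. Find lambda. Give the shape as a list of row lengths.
Row-insert each entry into an empty tableau.

After inserting 7: P = [[7]].
After inserting 2: P = [[2], [7]].
After inserting 4: P = [[2, 4], [7]].
After inserting 5: P = [[2, 4, 5], [7]].
After inserting 6: P = [[2, 4, 5, 6], [7]].
After inserting 3: P = [[2, 3, 5, 6], [4], [7]].
After inserting 1: P = [[1, 3, 5, 6], [2], [4], [7]].

The final insertion tableau P = [[1, 3, 5, 6], [2], [4], [7]] has shape [4, 1, 1, 1].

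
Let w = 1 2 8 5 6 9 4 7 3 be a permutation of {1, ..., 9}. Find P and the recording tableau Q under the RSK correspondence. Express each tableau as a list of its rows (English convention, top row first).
P = [[1, 2, 3, 6, 7], [4, 9], [5], [8]], Q = [[1, 2, 3, 5, 6], [4, 8], [7], [9]]

Insert each entry of the permutation into P by Schensted row insertion, recording in Q the position of each new cell.

Insert 1: appended to row 1. P = [[1]].
Insert 2: appended to row 1. P = [[1, 2]].
Insert 8: appended to row 1. P = [[1, 2, 8]].
Insert 5: 5 bumps 8 from row 1; 8 starts row 2. P = [[1, 2, 5], [8]].
Insert 6: appended to row 1. P = [[1, 2, 5, 6], [8]].
Insert 9: appended to row 1. P = [[1, 2, 5, 6, 9], [8]].
Insert 4: 4 bumps 5 from row 1; 5 bumps 8 from row 2; 8 starts row 3. P = [[1, 2, 4, 6, 9], [5], [8]].
Insert 7: 7 bumps 9 from row 1; 9 appends to row 2. P = [[1, 2, 4, 6, 7], [5, 9], [8]].
Insert 3: 3 bumps 4 from row 1; 4 bumps 5 from row 2; 5 bumps 8 from row 3; 8 starts row 4. P = [[1, 2, 3, 6, 7], [4, 9], [5], [8]].

So P = [[1, 2, 3, 6, 7], [4, 9], [5], [8]], Q = [[1, 2, 3, 5, 6], [4, 8], [7], [9]].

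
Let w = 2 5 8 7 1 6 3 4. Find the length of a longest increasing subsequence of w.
3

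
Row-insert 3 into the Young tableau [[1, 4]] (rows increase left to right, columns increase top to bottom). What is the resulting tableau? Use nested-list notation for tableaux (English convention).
In row 1, 3 replaces 4 (the leftmost entry greater than 3); 4 is bumped to row 2. 4 starts a new row 2. The new tableau is [[1, 3], [4]].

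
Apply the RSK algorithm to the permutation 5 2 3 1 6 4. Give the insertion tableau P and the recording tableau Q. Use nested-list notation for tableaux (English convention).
P = [[1, 3, 4], [2, 6], [5]], Q = [[1, 3, 5], [2, 6], [4]]

Insert each entry of the permutation into P by Schensted row insertion, recording in Q the position of each new cell.

Insert 5: appended to row 1. P = [[5]].
Insert 2: 2 bumps 5 from row 1; 5 starts row 2. P = [[2], [5]].
Insert 3: appended to row 1. P = [[2, 3], [5]].
Insert 1: 1 bumps 2 from row 1; 2 bumps 5 from row 2; 5 starts row 3. P = [[1, 3], [2], [5]].
Insert 6: appended to row 1. P = [[1, 3, 6], [2], [5]].
Insert 4: 4 bumps 6 from row 1; 6 appends to row 2. P = [[1, 3, 4], [2, 6], [5]].

So P = [[1, 3, 4], [2, 6], [5]], Q = [[1, 3, 5], [2, 6], [4]].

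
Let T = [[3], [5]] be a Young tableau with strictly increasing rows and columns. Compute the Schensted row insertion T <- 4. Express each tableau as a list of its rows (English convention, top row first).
4 is larger than every entry of row 1, so it is appended to row 1. The new tableau is [[3, 4], [5]].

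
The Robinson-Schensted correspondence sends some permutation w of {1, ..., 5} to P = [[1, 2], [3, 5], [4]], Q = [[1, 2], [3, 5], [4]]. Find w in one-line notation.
4 5 3 1 2

Reverse the RSK construction: for i from n down to 1, find the cell of Q containing i, remove the entry at that cell from P, and reverse-bump it up through P; the value ejected from row 1 is w(i).

Step i=5: Q has 5 at row 2, column 2; remove 5 from row 2 of P and reverse-bump: 5 enters row 1 and ejects 2. So w(5) = 2. P is now [[1, 5], [3], [4]].
Step i=4: Q has 4 at row 3, column 1; remove 4 from row 3 of P and reverse-bump: 4 enters row 2 and ejects 3; 3 enters row 1 and ejects 1. So w(4) = 1. P is now [[3, 5], [4]].
Step i=3: Q has 3 at row 2, column 1; remove 4 from row 2 of P and reverse-bump: 4 enters row 1 and ejects 3. So w(3) = 3. P is now [[4, 5]].
Step i=2: Q has 2 at row 1, column 2; remove that cell from P, ejecting 5. So w(2) = 5. P is now [[4]].
Step i=1: Q has 1 at row 1, column 1; remove that cell from P, ejecting 4. So w(1) = 4. P is now [].

So w = 4 5 3 1 2.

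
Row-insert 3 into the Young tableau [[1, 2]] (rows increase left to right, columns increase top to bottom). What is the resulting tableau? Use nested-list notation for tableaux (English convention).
[[1, 2, 3]]

3 is larger than every entry of row 1, so it is appended to row 1. The new tableau is [[1, 2, 3]].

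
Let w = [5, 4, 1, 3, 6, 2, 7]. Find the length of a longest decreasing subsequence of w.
4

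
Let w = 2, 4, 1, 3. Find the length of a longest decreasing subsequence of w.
2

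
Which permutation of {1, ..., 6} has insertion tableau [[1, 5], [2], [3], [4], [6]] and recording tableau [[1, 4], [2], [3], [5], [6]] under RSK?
Reverse the RSK construction: for i from n down to 1, find the cell of Q containing i, remove the entry at that cell from P, and reverse-bump it up through P; the value ejected from row 1 is w(i).

Step i=6: Q has 6 at row 5, column 1; remove 6 from row 5 of P and reverse-bump: 6 enters row 4 and ejects 4; 4 enters row 3 and ejects 3; 3 enters row 2 and ejects 2; 2 enters row 1 and ejects 1. So w(6) = 1. P is now [[2, 5], [3], [4], [6]].
Step i=5: Q has 5 at row 4, column 1; remove 6 from row 4 of P and reverse-bump: 6 enters row 3 and ejects 4; 4 enters row 2 and ejects 3; 3 enters row 1 and ejects 2. So w(5) = 2. P is now [[3, 5], [4], [6]].
Step i=4: Q has 4 at row 1, column 2; remove that cell from P, ejecting 5. So w(4) = 5. P is now [[3], [4], [6]].
Step i=3: Q has 3 at row 3, column 1; remove 6 from row 3 of P and reverse-bump: 6 enters row 2 and ejects 4; 4 enters row 1 and ejects 3. So w(3) = 3. P is now [[4], [6]].
Step i=2: Q has 2 at row 2, column 1; remove 6 from row 2 of P and reverse-bump: 6 enters row 1 and ejects 4. So w(2) = 4. P is now [[6]].
Step i=1: Q has 1 at row 1, column 1; remove that cell from P, ejecting 6. So w(1) = 6. P is now [].

So w = 6 4 3 5 2 1.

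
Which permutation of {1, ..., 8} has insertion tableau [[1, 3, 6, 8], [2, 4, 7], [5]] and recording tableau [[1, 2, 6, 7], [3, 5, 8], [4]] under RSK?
Reverse the RSK construction: for i from n down to 1, find the cell of Q containing i, remove the entry at that cell from P, and reverse-bump it up through P; the value ejected from row 1 is w(i).

Step i=8: Q has 8 at row 2, column 3; remove 7 from row 2 of P and reverse-bump: 7 enters row 1 and ejects 6. So w(8) = 6. P is now [[1, 3, 7, 8], [2, 4], [5]].
Step i=7: Q has 7 at row 1, column 4; remove that cell from P, ejecting 8. So w(7) = 8. P is now [[1, 3, 7], [2, 4], [5]].
Step i=6: Q has 6 at row 1, column 3; remove that cell from P, ejecting 7. So w(6) = 7. P is now [[1, 3], [2, 4], [5]].
Step i=5: Q has 5 at row 2, column 2; remove 4 from row 2 of P and reverse-bump: 4 enters row 1 and ejects 3. So w(5) = 3. P is now [[1, 4], [2], [5]].
Step i=4: Q has 4 at row 3, column 1; remove 5 from row 3 of P and reverse-bump: 5 enters row 2 and ejects 2; 2 enters row 1 and ejects 1. So w(4) = 1. P is now [[2, 4], [5]].
Step i=3: Q has 3 at row 2, column 1; remove 5 from row 2 of P and reverse-bump: 5 enters row 1 and ejects 4. So w(3) = 4. P is now [[2, 5]].
Step i=2: Q has 2 at row 1, column 2; remove that cell from P, ejecting 5. So w(2) = 5. P is now [[2]].
Step i=1: Q has 1 at row 1, column 1; remove that cell from P, ejecting 2. So w(1) = 2. P is now [].

So w = 2 5 4 1 3 7 8 6.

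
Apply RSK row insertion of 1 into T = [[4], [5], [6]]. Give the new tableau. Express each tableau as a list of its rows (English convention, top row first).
[[1], [4], [5], [6]]

In row 1, 1 replaces 4 (the leftmost entry greater than 1); 4 is bumped to row 2. In row 2, 4 replaces 5 (the leftmost entry greater than 4); 5 is bumped to row 3. In row 3, 5 replaces 6 (the leftmost entry greater than 5); 6 is bumped to row 4. 6 starts a new row 4. The new tableau is [[1], [4], [5], [6]].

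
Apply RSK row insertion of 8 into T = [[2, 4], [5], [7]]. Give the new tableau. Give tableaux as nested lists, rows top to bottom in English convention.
8 is larger than every entry of row 1, so it is appended to row 1. The new tableau is [[2, 4, 8], [5], [7]].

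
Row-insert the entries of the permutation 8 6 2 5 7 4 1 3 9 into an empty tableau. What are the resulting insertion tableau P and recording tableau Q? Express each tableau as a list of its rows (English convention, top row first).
P = [[1, 3, 7, 9], [2, 4], [5], [6], [8]], Q = [[1, 4, 5, 9], [2, 8], [3], [6], [7]]

Insert each entry of the permutation into P by Schensted row insertion, recording in Q the position of each new cell.

Insert 8: appended to row 1. P = [[8]].
Insert 6: 6 bumps 8 from row 1; 8 starts row 2. P = [[6], [8]].
Insert 2: 2 bumps 6 from row 1; 6 bumps 8 from row 2; 8 starts row 3. P = [[2], [6], [8]].
Insert 5: appended to row 1. P = [[2, 5], [6], [8]].
Insert 7: appended to row 1. P = [[2, 5, 7], [6], [8]].
Insert 4: 4 bumps 5 from row 1; 5 bumps 6 from row 2; 6 bumps 8 from row 3; 8 starts row 4. P = [[2, 4, 7], [5], [6], [8]].
Insert 1: 1 bumps 2 from row 1; 2 bumps 5 from row 2; 5 bumps 6 from row 3; 6 bumps 8 from row 4; 8 starts row 5. P = [[1, 4, 7], [2], [5], [6], [8]].
Insert 3: 3 bumps 4 from row 1; 4 appends to row 2. P = [[1, 3, 7], [2, 4], [5], [6], [8]].
Insert 9: appended to row 1. P = [[1, 3, 7, 9], [2, 4], [5], [6], [8]].

So P = [[1, 3, 7, 9], [2, 4], [5], [6], [8]], Q = [[1, 4, 5, 9], [2, 8], [3], [6], [7]].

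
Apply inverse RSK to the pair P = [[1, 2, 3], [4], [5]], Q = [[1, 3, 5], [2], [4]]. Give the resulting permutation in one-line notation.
Reverse RSK: for i = n, n-1, ..., 1, locate i in Q, remove the corresponding corner cell from P, and reverse-bump its entry up through P; the value ejected from row 1 is w(i).

So w = 5 1 4 2 3.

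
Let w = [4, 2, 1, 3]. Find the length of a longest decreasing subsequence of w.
3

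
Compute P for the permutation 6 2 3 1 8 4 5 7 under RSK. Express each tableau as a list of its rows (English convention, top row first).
P = [[1, 3, 4, 5, 7], [2, 8], [6]]

After inserting 6: P = [[6]].
After inserting 2: P = [[2], [6]].
After inserting 3: P = [[2, 3], [6]].
After inserting 1: P = [[1, 3], [2], [6]].
After inserting 8: P = [[1, 3, 8], [2], [6]].
After inserting 4: P = [[1, 3, 4], [2, 8], [6]].
After inserting 5: P = [[1, 3, 4, 5], [2, 8], [6]].
After inserting 7: P = [[1, 3, 4, 5, 7], [2, 8], [6]].

So P = [[1, 3, 4, 5, 7], [2, 8], [6]].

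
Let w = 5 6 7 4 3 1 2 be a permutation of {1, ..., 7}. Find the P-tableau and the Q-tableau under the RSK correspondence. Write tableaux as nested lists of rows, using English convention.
P = [[1, 2, 7], [3, 6], [4], [5]], Q = [[1, 2, 3], [4, 7], [5], [6]]

Insert each entry of the permutation into P by Schensted row insertion, recording in Q the position of each new cell.

Insert 5: appended to row 1. P = [[5]].
Insert 6: appended to row 1. P = [[5, 6]].
Insert 7: appended to row 1. P = [[5, 6, 7]].
Insert 4: 4 bumps 5 from row 1; 5 starts row 2. P = [[4, 6, 7], [5]].
Insert 3: 3 bumps 4 from row 1; 4 bumps 5 from row 2; 5 starts row 3. P = [[3, 6, 7], [4], [5]].
Insert 1: 1 bumps 3 from row 1; 3 bumps 4 from row 2; 4 bumps 5 from row 3; 5 starts row 4. P = [[1, 6, 7], [3], [4], [5]].
Insert 2: 2 bumps 6 from row 1; 6 appends to row 2. P = [[1, 2, 7], [3, 6], [4], [5]].

So P = [[1, 2, 7], [3, 6], [4], [5]], Q = [[1, 2, 3], [4, 7], [5], [6]].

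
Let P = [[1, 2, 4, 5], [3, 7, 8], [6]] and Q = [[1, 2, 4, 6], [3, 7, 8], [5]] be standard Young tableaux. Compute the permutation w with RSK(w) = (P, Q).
Reverse the RSK construction: for i from n down to 1, find the cell of Q containing i, remove the entry at that cell from P, and reverse-bump it up through P; the value ejected from row 1 is w(i).

Step i=8: Q has 8 at row 2, column 3; remove 8 from row 2 of P and reverse-bump: 8 enters row 1 and ejects 5. So w(8) = 5. P is now [[1, 2, 4, 8], [3, 7], [6]].
Step i=7: Q has 7 at row 2, column 2; remove 7 from row 2 of P and reverse-bump: 7 enters row 1 and ejects 4. So w(7) = 4. P is now [[1, 2, 7, 8], [3], [6]].
Step i=6: Q has 6 at row 1, column 4; remove that cell from P, ejecting 8. So w(6) = 8. P is now [[1, 2, 7], [3], [6]].
Step i=5: Q has 5 at row 3, column 1; remove 6 from row 3 of P and reverse-bump: 6 enters row 2 and ejects 3; 3 enters row 1 and ejects 2. So w(5) = 2. P is now [[1, 3, 7], [6]].
Step i=4: Q has 4 at row 1, column 3; remove that cell from P, ejecting 7. So w(4) = 7. P is now [[1, 3], [6]].
Step i=3: Q has 3 at row 2, column 1; remove 6 from row 2 of P and reverse-bump: 6 enters row 1 and ejects 3. So w(3) = 3. P is now [[1, 6]].
Step i=2: Q has 2 at row 1, column 2; remove that cell from P, ejecting 6. So w(2) = 6. P is now [[1]].
Step i=1: Q has 1 at row 1, column 1; remove that cell from P, ejecting 1. So w(1) = 1. P is now [].

So w = 1 6 3 7 2 8 4 5.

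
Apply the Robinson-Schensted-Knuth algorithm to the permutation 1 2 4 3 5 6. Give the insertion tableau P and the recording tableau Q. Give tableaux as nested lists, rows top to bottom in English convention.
Insert each entry of the permutation into P by Schensted row insertion, recording in Q the position of each new cell.

Insert 1: appended to row 1. P = [[1]], Q = [[1]].
Insert 2: appended to row 1. P = [[1, 2]], Q = [[1, 2]].
Insert 4: appended to row 1. P = [[1, 2, 4]], Q = [[1, 2, 3]].
Insert 3: 3 bumps 4 from row 1; 4 starts row 2. P = [[1, 2, 3], [4]], Q = [[1, 2, 3], [4]].
Insert 5: appended to row 1. P = [[1, 2, 3, 5], [4]], Q = [[1, 2, 3, 5], [4]].
Insert 6: appended to row 1. P = [[1, 2, 3, 5, 6], [4]], Q = [[1, 2, 3, 5, 6], [4]].

So P = [[1, 2, 3, 5, 6], [4]], Q = [[1, 2, 3, 5, 6], [4]].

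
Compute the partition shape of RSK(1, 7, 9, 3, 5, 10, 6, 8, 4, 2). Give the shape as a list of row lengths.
Row-insert each entry into an empty tableau.

After inserting 1: P = [[1]].
After inserting 7: P = [[1, 7]].
After inserting 9: P = [[1, 7, 9]].
After inserting 3: P = [[1, 3, 9], [7]].
After inserting 5: P = [[1, 3, 5], [7, 9]].
After inserting 10: P = [[1, 3, 5, 10], [7, 9]].
After inserting 6: P = [[1, 3, 5, 6], [7, 9, 10]].
After inserting 8: P = [[1, 3, 5, 6, 8], [7, 9, 10]].
After inserting 4: P = [[1, 3, 4, 6, 8], [5, 9, 10], [7]].
After inserting 2: P = [[1, 2, 4, 6, 8], [3, 9, 10], [5], [7]].

The final insertion tableau P = [[1, 2, 4, 6, 8], [3, 9, 10], [5], [7]] has shape [5, 3, 1, 1].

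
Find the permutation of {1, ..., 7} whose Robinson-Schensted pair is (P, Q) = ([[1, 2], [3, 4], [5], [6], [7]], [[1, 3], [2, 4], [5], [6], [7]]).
3 1 7 6 5 4 2

Reverse the RSK construction: for i from n down to 1, find the cell of Q containing i, remove the entry at that cell from P, and reverse-bump it up through P; the value ejected from row 1 is w(i).

Step i=7: Q has 7 at row 5, column 1; remove 7 from row 5 of P and reverse-bump: 7 enters row 4 and ejects 6; 6 enters row 3 and ejects 5; 5 enters row 2 and ejects 4; 4 enters row 1 and ejects 2. So w(7) = 2. P is now [[1, 4], [3, 5], [6], [7]].
Step i=6: Q has 6 at row 4, column 1; remove 7 from row 4 of P and reverse-bump: 7 enters row 3 and ejects 6; 6 enters row 2 and ejects 5; 5 enters row 1 and ejects 4. So w(6) = 4. P is now [[1, 5], [3, 6], [7]].
Step i=5: Q has 5 at row 3, column 1; remove 7 from row 3 of P and reverse-bump: 7 enters row 2 and ejects 6; 6 enters row 1 and ejects 5. So w(5) = 5. P is now [[1, 6], [3, 7]].
Step i=4: Q has 4 at row 2, column 2; remove 7 from row 2 of P and reverse-bump: 7 enters row 1 and ejects 6. So w(4) = 6. P is now [[1, 7], [3]].
Step i=3: Q has 3 at row 1, column 2; remove that cell from P, ejecting 7. So w(3) = 7. P is now [[1], [3]].
Step i=2: Q has 2 at row 2, column 1; remove 3 from row 2 of P and reverse-bump: 3 enters row 1 and ejects 1. So w(2) = 1. P is now [[3]].
Step i=1: Q has 1 at row 1, column 1; remove that cell from P, ejecting 3. So w(1) = 3. P is now [].

So w = 3 1 7 6 5 4 2.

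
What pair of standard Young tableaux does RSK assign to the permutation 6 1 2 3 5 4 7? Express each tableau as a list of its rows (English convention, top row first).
P = [[1, 2, 3, 4, 7], [5], [6]], Q = [[1, 3, 4, 5, 7], [2], [6]]

Insert each entry of the permutation into P by Schensted row insertion, recording in Q the position of each new cell.

Insert 6: appended to row 1. P = [[6]], Q = [[1]].
Insert 1: 1 bumps 6 from row 1; 6 starts row 2. P = [[1], [6]], Q = [[1], [2]].
Insert 2: appended to row 1. P = [[1, 2], [6]], Q = [[1, 3], [2]].
Insert 3: appended to row 1. P = [[1, 2, 3], [6]], Q = [[1, 3, 4], [2]].
Insert 5: appended to row 1. P = [[1, 2, 3, 5], [6]], Q = [[1, 3, 4, 5], [2]].
Insert 4: 4 bumps 5 from row 1; 5 bumps 6 from row 2; 6 starts row 3. P = [[1, 2, 3, 4], [5], [6]], Q = [[1, 3, 4, 5], [2], [6]].
Insert 7: appended to row 1. P = [[1, 2, 3, 4, 7], [5], [6]], Q = [[1, 3, 4, 5, 7], [2], [6]].

So P = [[1, 2, 3, 4, 7], [5], [6]], Q = [[1, 3, 4, 5, 7], [2], [6]].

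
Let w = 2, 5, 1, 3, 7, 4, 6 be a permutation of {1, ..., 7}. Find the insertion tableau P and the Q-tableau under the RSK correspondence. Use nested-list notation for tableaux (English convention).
Insert each entry of the permutation into P by Schensted row insertion, recording in Q the position of each new cell.

Insert 2: appended to row 1. P = [[2]], Q = [[1]].
Insert 5: appended to row 1. P = [[2, 5]], Q = [[1, 2]].
Insert 1: 1 bumps 2 from row 1; 2 starts row 2. P = [[1, 5], [2]], Q = [[1, 2], [3]].
Insert 3: 3 bumps 5 from row 1; 5 appends to row 2. P = [[1, 3], [2, 5]], Q = [[1, 2], [3, 4]].
Insert 7: appended to row 1. P = [[1, 3, 7], [2, 5]], Q = [[1, 2, 5], [3, 4]].
Insert 4: 4 bumps 7 from row 1; 7 appends to row 2. P = [[1, 3, 4], [2, 5, 7]], Q = [[1, 2, 5], [3, 4, 6]].
Insert 6: appended to row 1. P = [[1, 3, 4, 6], [2, 5, 7]], Q = [[1, 2, 5, 7], [3, 4, 6]].

So P = [[1, 3, 4, 6], [2, 5, 7]], Q = [[1, 2, 5, 7], [3, 4, 6]].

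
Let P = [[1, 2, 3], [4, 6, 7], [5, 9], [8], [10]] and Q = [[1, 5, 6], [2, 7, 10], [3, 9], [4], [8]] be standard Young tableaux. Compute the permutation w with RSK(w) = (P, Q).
10 8 5 4 6 9 7 1 2 3

Reverse RSK: for i = n, n-1, ..., 1, locate i in Q, remove the corresponding corner cell from P, and reverse-bump its entry up through P; the value ejected from row 1 is w(i).

So w = 10 8 5 4 6 9 7 1 2 3.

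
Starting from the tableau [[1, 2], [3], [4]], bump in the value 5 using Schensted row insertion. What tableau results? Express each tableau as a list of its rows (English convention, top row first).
5 is larger than every entry of row 1, so it is appended to row 1. The new tableau is [[1, 2, 5], [3], [4]].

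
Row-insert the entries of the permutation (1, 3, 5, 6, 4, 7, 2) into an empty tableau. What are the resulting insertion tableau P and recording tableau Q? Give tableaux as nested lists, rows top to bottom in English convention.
P = [[1, 2, 4, 6, 7], [3], [5]], Q = [[1, 2, 3, 4, 6], [5], [7]]

Insert each entry of the permutation into P by Schensted row insertion, recording in Q the position of each new cell.

After inserting 1: P = [[1]].
After inserting 3: P = [[1, 3]].
After inserting 5: P = [[1, 3, 5]].
After inserting 6: P = [[1, 3, 5, 6]].
After inserting 4: P = [[1, 3, 4, 6], [5]].
After inserting 7: P = [[1, 3, 4, 6, 7], [5]].
After inserting 2: P = [[1, 2, 4, 6, 7], [3], [5]].

So P = [[1, 2, 4, 6, 7], [3], [5]], Q = [[1, 2, 3, 4, 6], [5], [7]].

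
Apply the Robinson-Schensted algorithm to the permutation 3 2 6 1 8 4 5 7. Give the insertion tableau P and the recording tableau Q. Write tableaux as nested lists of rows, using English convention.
P = [[1, 4, 5, 7], [2, 6, 8], [3]], Q = [[1, 3, 5, 8], [2, 6, 7], [4]]

Insert each entry of the permutation into P by Schensted row insertion, recording in Q the position of each new cell.

After inserting 3: P = [[3]].
After inserting 2: P = [[2], [3]].
After inserting 6: P = [[2, 6], [3]].
After inserting 1: P = [[1, 6], [2], [3]].
After inserting 8: P = [[1, 6, 8], [2], [3]].
After inserting 4: P = [[1, 4, 8], [2, 6], [3]].
After inserting 5: P = [[1, 4, 5], [2, 6, 8], [3]].
After inserting 7: P = [[1, 4, 5, 7], [2, 6, 8], [3]].

So P = [[1, 4, 5, 7], [2, 6, 8], [3]], Q = [[1, 3, 5, 8], [2, 6, 7], [4]].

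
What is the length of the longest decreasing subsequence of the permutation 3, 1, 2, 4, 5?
2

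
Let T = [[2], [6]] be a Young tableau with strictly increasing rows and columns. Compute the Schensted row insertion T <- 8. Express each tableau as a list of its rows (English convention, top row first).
[[2, 8], [6]]

8 is larger than every entry of row 1, so it is appended to row 1. The new tableau is [[2, 8], [6]].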